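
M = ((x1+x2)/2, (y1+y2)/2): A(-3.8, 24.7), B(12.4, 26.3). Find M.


Mx = (-3.8 + 12.4)/2 = 8.6/2 = 4.3000
My = (24.7 + 26.3)/2 = 51.0/2 = 25.5000

(4.3000, 25.5000)


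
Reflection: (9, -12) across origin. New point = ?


Reflection rule for origin: (-x, -y)
(9, -12) -> (-9, 12)

(-9, 12)


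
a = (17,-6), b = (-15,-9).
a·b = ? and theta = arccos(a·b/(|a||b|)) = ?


a·b = 17*(-15) - 6*(-9) = -255 + 54 = -201
|a| = sqrt(289+36) = 18.0278
|b| = sqrt(225+81) = 17.4929
cos(theta) = -201/(sqrt(325)*sqrt(306)) = -201/sqrt(99450) = -0.637373
theta = arccos(-201/sqrt(99450)) = 129.5962 degrees

a·b = -201, theta = 129.5962 deg


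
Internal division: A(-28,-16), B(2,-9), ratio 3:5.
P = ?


Px = (3*2 + 5*(-28))/8 = -134/8 = -16.7500
Py = (3*(-9) + 5*(-16))/8 = -107/8 = -13.3750

P = (-16.7500, -13.3750)


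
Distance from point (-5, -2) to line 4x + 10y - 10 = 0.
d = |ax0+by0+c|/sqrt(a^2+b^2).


|4*(-5) + 10*(-2) - 10| = |-50| = 50
sqrt(16 + 100) = sqrt(116) = 10.7703
d = 50/sqrt(116) = 4.6424

4.6424


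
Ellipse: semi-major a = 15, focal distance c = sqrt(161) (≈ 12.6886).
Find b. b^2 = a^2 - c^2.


b^2 = 15^2 - (sqrt(161))^2 = 225 - 161 = 64
b = sqrt(64) = 8

b = 8


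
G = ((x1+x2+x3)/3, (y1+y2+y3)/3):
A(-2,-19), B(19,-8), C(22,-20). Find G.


Gx = (-2+19+22)/3 = 39/3 = 13.0000
Gy = (-19- 8- 20)/3 = -47/3 = -15.6667

G = (13.0000, -15.6667)


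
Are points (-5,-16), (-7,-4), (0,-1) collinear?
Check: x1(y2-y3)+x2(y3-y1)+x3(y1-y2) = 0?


-5*(-4+ 1) - 7*(-1+ 16) + 0*(-16+ 4)
= 15 - 105 + 0 = -90

No, not collinear (determinant = -90)


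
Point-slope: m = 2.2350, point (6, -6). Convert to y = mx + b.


y + 6 = 2.2350(x - 6)
y = 2.2350x - 6 - 2.2350*6
y = 2.2350x - 19.4100

y = 2.2350x - 19.4100


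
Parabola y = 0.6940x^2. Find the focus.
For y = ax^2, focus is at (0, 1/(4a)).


a = 0.6940
4a = 2.7760
focus = (0, 1/2.7760) = (0, 0.3602)

Focus = (0, 0.3602)


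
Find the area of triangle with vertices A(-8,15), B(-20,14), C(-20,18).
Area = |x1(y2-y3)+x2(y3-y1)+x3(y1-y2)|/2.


-8*(14-18) = 32
-20*(18-15) = -60
-20*(15-14) = -20
sum = -48
Area = |-48|/2 = 24.0000

24.0000 sq units


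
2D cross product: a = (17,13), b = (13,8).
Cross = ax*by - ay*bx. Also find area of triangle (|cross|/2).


cross = 17*8 - 13*13 = 136 - 169 = -33
Triangle area = |-33|/2 = 33/2 = 16.5000

cross = -33, triangle area = 16.5000


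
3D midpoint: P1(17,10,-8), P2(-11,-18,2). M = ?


Mx = (17- 11)/2 = 3.0000
My = (10- 18)/2 = -4.0000
Mz = (-8+2)/2 = -3.0000

M = (3.0000, -4.0000, -3.0000)


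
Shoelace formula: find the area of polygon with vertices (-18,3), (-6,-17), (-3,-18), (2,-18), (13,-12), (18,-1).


sum(xi*y_{i+1}) = -18*(-17) - 6*(-18) - 3*(-18) + 2*(-12) + 13*(-1) + 18*3 = 485
sum(yi*x_{i+1}) = 3*(-6) - 17*(-3) - 18*2 - 18*13 - 12*18 - 1*(-18) = -435
Area = |485 + 435|/2 = 920/2 = 460.0000

460.0000 sq units


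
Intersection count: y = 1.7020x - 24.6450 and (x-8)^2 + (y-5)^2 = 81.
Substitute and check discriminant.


Substitute y = 1.7020x - 24.6450: (x-8)^2 + (1.7020x- 24.6450-5)^2 = 81
Expand to Ax^2 + Bx + C = 0, where b-k = -29.645
A = 1+m^2 = 3.896804
B = 2(m(b-k) - h) = 2(1.7020*(-29.645) - 8) = -116.91158
C = h^2 + (b-k)^2 - r^2 = 64 + 878.826025 - 81 = 861.826025
disc = B^2-4AC = 13668.3175 - 13433.4684 = 234.8491
disc > 0

2 intersection points


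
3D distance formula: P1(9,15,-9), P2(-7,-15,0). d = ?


dx=-16, dy=-30, dz=9
d = sqrt(256+900+81) = sqrt(1237) = 35.1710

35.1710


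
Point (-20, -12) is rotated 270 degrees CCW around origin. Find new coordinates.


cos(270) = 0, sin(270) = -1
x' = -20*0 + 12*(-1) = -12
y' = -20*(-1) - 12*0 = 20

(-12, 20)


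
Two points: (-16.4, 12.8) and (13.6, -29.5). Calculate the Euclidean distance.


dx = 13.6 + 16.4 = 30.0
dy = -29.5 - 12.8 = -42.3
d = sqrt(900.0 + 1789.29) = sqrt(2689.29) = 51.8584

51.8584


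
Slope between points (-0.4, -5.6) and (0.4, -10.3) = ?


dy = -10.3 + 5.6 = -4.7
dx = 0.4 + 0.4 = 0.8
m = -4.7/0.8 = -5.8750

m = -5.8750


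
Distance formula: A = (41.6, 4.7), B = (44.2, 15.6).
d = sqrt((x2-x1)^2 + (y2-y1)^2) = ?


dx = 44.2 - 41.6 = 2.6
dy = 15.6 - 4.7 = 10.9
d = sqrt(6.76 + 118.81) = sqrt(125.57) = 11.2058

11.2058


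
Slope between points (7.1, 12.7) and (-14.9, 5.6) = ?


dy = 5.6 - 12.7 = -7.1
dx = -14.9 - 7.1 = -22.0
m = -7.1/(-22.0) = 0.3227

m = 0.3227


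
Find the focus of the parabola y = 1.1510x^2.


a = 1.1510
4a = 4.6040
focus = (0, 1/4.6040) = (0, 0.2172)

Focus = (0, 0.2172)


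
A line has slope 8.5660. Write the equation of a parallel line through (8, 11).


Parallel lines have equal slopes.
m2 = 8.5660
b2 = 11 - 8.5660*8 = -57.5280

y = 8.5660x - 57.5280


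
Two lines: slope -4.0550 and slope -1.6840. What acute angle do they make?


m1-m2 = -2.371
1+m1*m2 = 7.82862
tan(theta) = |-2.371/7.82862| = 0.302863
theta = arctan(|-2.371/7.82862|) = 16.8496 degrees (acute angle)

16.8496 degrees


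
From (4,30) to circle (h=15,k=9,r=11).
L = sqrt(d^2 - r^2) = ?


d = sqrt((4-15)^2 + (30-9)^2) = sqrt(121+441) = 23.7065
L = sqrt(562.0000 - 121) = sqrt(441.0000) = 21.0000

21.0000


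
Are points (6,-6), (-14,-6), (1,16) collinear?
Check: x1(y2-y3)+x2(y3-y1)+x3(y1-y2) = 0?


6*(-6-16) - 14*(16+ 6) + 1*(-6+ 6)
= -132 - 308 + 0 = -440

No, not collinear (determinant = -440)


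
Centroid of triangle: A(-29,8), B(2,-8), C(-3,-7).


Gx = (-29+2- 3)/3 = -30/3 = -10.0000
Gy = (8- 8- 7)/3 = -7/3 = -2.3333

G = (-10.0000, -2.3333)


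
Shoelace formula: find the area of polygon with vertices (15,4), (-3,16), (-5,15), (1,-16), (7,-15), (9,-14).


sum(xi*y_{i+1}) = 15*16 - 3*15 - 5*(-16) + 1*(-15) + 7*(-14) + 9*4 = 198
sum(yi*x_{i+1}) = 4*(-3) + 16*(-5) + 15*1 - 16*7 - 15*9 - 14*15 = -534
Area = |198 + 534|/2 = 732/2 = 366.0000

366.0000 sq units


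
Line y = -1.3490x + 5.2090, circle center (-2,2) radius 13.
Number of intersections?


Substitute y = -1.3490x + 5.2090: (x+ 2)^2 + (-1.3490x+5.2090-2)^2 = 169
Expand to Ax^2 + Bx + C = 0, where b-k = 3.209
A = 1+m^2 = 2.819801
B = 2(m(b-k) - h) = 2(-1.3490*3.209 + 2) = -4.657882
C = h^2 + (b-k)^2 - r^2 = 4 + 10.297681 - 169 = -154.702319
disc = B^2-4AC = 21.6959 + 1744.9190 = 1766.6149
disc > 0

2 intersection points


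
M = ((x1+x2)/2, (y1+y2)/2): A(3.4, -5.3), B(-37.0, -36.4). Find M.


Mx = (3.4 - 37.0)/2 = -33.6/2 = -16.8000
My = (-5.3 - 36.4)/2 = -41.7/2 = -20.8500

(-16.8000, -20.8500)


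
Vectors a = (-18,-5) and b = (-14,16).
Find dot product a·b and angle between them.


a·b = -18*(-14) - 5*16 = 252 - 80 = 172
|a| = sqrt(324+25) = 18.6815
|b| = sqrt(196+256) = 21.2603
cos(theta) = 172/(sqrt(349)*sqrt(452)) = 172/sqrt(157748) = 0.433058
theta = arccos(172/sqrt(157748)) = 64.3382 degrees

a·b = 172, theta = 64.3382 deg


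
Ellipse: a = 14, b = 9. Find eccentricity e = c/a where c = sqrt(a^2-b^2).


c = sqrt(196-81) = sqrt(115) = 10.7238
e = c/a = sqrt(115)/14 = 0.7660

e = 0.7660


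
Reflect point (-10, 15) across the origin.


Reflection rule for origin: (-x, -y)
(-10, 15) -> (10, -15)

(10, -15)


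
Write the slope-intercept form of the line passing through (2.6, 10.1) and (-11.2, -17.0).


m = (-27.1)/(-13.8) = 1.9638
b = y1 - m*x1 = 10.1 - (-27.1*2.6)/(-13.8) = 10.1 - 5.1058 = 4.9942

y = 1.9638x + 4.9942


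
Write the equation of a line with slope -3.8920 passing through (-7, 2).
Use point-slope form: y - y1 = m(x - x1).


y - 2 = -3.8920(x + 7)
y = -3.8920x + 2 + 3.8920*(-7)
y = -3.8920x - 25.2440

y = -3.8920x - 25.2440


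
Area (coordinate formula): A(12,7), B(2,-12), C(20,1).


12*(-12-1) = -156
2*(1-7) = -12
20*(7+ 12) = 380
sum = 212
Area = |212|/2 = 106.0000

106.0000 sq units


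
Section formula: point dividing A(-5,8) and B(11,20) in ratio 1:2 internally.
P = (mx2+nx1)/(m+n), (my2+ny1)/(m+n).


Px = (1*11 + 2*(-5))/3 = 1/3 = 0.3333
Py = (1*20 + 2*8)/3 = 36/3 = 12.0000

P = (0.3333, 12.0000)


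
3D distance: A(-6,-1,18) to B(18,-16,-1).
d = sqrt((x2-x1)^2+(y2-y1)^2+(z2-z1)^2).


dx=24, dy=-15, dz=-19
d = sqrt(576+225+361) = sqrt(1162) = 34.0881

34.0881


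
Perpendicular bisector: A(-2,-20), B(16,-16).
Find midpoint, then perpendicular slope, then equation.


Midpoint = (7, -18)
Slope of AB = dy/dx = 4/18 = 0.2222
Perp slope = -dx/dy = -18/4 = -4.5000
b = My - (perp slope)*Mx = -18 + (18*7)/4 = -18 + 31.5000 = 13.5000

y = -4.5000x + 13.5000


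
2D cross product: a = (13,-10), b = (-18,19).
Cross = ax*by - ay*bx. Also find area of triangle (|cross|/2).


cross = 13*19 + 10*(-18) = 247 - 180 = 67
Triangle area = |67|/2 = 67/2 = 33.5000

cross = 67, triangle area = 33.5000


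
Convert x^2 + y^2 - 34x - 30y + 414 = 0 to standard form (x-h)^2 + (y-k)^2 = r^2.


h = -D/2 = 34/2 = 17
k = -E/2 = 30/2 = 15
r^2 = h^2 + k^2 - F = 289 + 225 - 414 = 100
r = 10

Center (17, 15), radius = 10


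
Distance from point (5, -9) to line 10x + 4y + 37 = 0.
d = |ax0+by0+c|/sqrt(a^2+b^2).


|10*5 + 4*(-9) + 37| = |51| = 51
sqrt(100 + 16) = sqrt(116) = 10.7703
d = 51/sqrt(116) = 4.7352

4.7352


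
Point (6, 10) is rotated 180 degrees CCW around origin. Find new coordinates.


cos(180) = -1, sin(180) = 0
x' = 6*(-1) - 10*0 = -6
y' = 6*0 + 10*(-1) = -10

(-6, -10)


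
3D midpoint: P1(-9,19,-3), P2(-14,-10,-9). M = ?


Mx = (-9- 14)/2 = -11.5000
My = (19- 10)/2 = 4.5000
Mz = (-3- 9)/2 = -6.0000

M = (-11.5000, 4.5000, -6.0000)


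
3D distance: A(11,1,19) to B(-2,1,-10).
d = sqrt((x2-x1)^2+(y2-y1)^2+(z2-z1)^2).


dx=-13, dy=0, dz=-29
d = sqrt(169+0+841) = sqrt(1010) = 31.7805

31.7805


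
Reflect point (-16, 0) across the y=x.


Reflection rule for y=x: (y, x)
(-16, 0) -> (0, -16)

(0, -16)


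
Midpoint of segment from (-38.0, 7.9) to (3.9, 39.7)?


Mx = (-38.0 + 3.9)/2 = -34.1/2 = -17.0500
My = (7.9 + 39.7)/2 = 47.6/2 = 23.8000

(-17.0500, 23.8000)


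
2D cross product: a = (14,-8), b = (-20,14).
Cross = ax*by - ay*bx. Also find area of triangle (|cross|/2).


cross = 14*14 + 8*(-20) = 196 - 160 = 36
Triangle area = |36|/2 = 36/2 = 18.0000

cross = 36, triangle area = 18.0000


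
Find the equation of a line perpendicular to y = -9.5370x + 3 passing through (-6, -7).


Perpendicular slope = -1/m1 = -1/(-9.5370) = 0.1049
b2 = y0 - m2*x0 = -7 - 6/(-9.5370) = -7 + 0.6291 = -6.3709

y = 0.1049x - 6.3709


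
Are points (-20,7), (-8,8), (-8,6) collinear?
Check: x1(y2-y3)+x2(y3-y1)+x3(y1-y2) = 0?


-20*(8-6) - 8*(6-7) - 8*(7-8)
= -40 + 8 + 8 = -24

No, not collinear (determinant = -24)


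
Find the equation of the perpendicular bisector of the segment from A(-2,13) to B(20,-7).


Midpoint = (9, 3)
Slope of AB = dy/dx = -20/22 = -0.9091
Perp slope = -dx/dy = 22/20 = 1.1000
b = My - (perp slope)*Mx = 3 + (22*9)/(-20) = 3 - 9.9000 = -6.9000

y = 1.1000x - 6.9000


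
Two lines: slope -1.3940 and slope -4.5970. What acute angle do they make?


m1-m2 = 3.203
1+m1*m2 = 7.408218
tan(theta) = |3.203/7.408218| = 0.432358
theta = arctan(|3.203/7.408218|) = 23.3816 degrees (acute angle)

23.3816 degrees


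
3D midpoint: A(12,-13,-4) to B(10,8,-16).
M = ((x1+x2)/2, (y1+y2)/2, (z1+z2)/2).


Mx = (12+10)/2 = 11.0000
My = (-13+8)/2 = -2.5000
Mz = (-4- 16)/2 = -10.0000

M = (11.0000, -2.5000, -10.0000)


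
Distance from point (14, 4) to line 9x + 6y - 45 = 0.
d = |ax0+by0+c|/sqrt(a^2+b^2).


|9*14 + 6*4 - 45| = |105| = 105
sqrt(81 + 36) = sqrt(117) = 10.8167
d = 105/sqrt(117) = 9.7073

9.7073


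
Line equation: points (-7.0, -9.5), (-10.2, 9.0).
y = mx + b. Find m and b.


m = (18.5)/(-3.2) = -5.7813
b = y1 - m*x1 = -9.5 - (18.5*(-7.0))/(-3.2) = -9.5 - 40.4688 = -49.9688

y = -5.7813x - 49.9688


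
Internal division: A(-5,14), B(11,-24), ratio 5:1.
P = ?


Px = (5*11 + 1*(-5))/6 = 50/6 = 8.3333
Py = (5*(-24) + 1*14)/6 = -106/6 = -17.6667

P = (8.3333, -17.6667)


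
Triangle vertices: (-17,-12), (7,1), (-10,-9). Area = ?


-17*(1+ 9) = -170
7*(-9+ 12) = 21
-10*(-12-1) = 130
sum = -19
Area = |-19|/2 = 9.5000

9.5000 sq units


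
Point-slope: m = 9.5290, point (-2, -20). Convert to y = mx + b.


y + 20 = 9.5290(x + 2)
y = 9.5290x - 20 - 9.5290*(-2)
y = 9.5290x - 0.9420

y = 9.5290x - 0.9420


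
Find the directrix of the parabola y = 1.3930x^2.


a = 1.3930
1/(4a) = 0.1795
directrix: y = -0.1795 = -0.1795

y = -0.1795


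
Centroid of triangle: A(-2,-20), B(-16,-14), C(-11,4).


Gx = (-2- 16- 11)/3 = -29/3 = -9.6667
Gy = (-20- 14+4)/3 = -30/3 = -10.0000

G = (-9.6667, -10.0000)


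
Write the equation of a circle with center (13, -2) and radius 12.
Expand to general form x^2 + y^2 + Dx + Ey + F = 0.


(x-13)^2 + (y+ 2)^2 = 12^2
D = -2h = -26, E = -2k = 4
F = h^2+k^2-r^2 = 169+4-144 = 29

x^2 + y^2 - 26x + 4y + 29 = 0


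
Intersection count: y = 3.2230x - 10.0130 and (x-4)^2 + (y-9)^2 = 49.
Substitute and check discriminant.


Substitute y = 3.2230x - 10.0130: (x-4)^2 + (3.2230x- 10.0130-9)^2 = 49
Expand to Ax^2 + Bx + C = 0, where b-k = -19.013
A = 1+m^2 = 11.387729
B = 2(m(b-k) - h) = 2(3.2230*(-19.013) - 4) = -130.557798
C = h^2 + (b-k)^2 - r^2 = 16 + 361.494169 - 49 = 328.494169
disc = B^2-4AC = 17045.3386 - 14963.2103 = 2082.1283
disc > 0

2 intersection points


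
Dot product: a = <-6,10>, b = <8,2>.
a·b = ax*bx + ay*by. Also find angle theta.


a·b = -6*8 + 10*2 = -48 + 20 = -28
|a| = sqrt(36+100) = 11.6619
|b| = sqrt(64+4) = 8.2462
cos(theta) = -28/(sqrt(136)*sqrt(68)) = -28/sqrt(9248) = -0.291162
theta = arccos(-28/sqrt(9248)) = 106.9275 degrees

a·b = -28, theta = 106.9275 deg


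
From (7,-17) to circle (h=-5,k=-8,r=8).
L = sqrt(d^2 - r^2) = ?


d = sqrt((7+ 5)^2 + (-17+ 8)^2) = sqrt(144+81) = 15.0000
L = sqrt(225.0000 - 64) = sqrt(161.0000) = 12.6886

12.6886


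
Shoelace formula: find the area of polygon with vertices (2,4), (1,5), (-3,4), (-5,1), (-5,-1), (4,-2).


sum(xi*y_{i+1}) = 2*5 + 1*4 - 3*1 - 5*(-1) - 5*(-2) + 4*4 = 42
sum(yi*x_{i+1}) = 4*1 + 5*(-3) + 4*(-5) + 1*(-5) - 1*4 - 2*2 = -44
Area = |42 + 44|/2 = 86/2 = 43.0000

43.0000 sq units


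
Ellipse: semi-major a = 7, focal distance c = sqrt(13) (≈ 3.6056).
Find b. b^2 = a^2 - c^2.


b^2 = 7^2 - (sqrt(13))^2 = 49 - 13 = 36
b = sqrt(36) = 6

b = 6


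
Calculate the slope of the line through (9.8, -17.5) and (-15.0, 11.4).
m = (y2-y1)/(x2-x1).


dy = 11.4 + 17.5 = 28.9
dx = -15.0 - 9.8 = -24.8
m = 28.9/(-24.8) = -1.1653

m = -1.1653


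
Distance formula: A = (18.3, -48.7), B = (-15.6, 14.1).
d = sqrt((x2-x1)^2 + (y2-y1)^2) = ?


dx = -15.6 - 18.3 = -33.9
dy = 14.1 + 48.7 = 62.8
d = sqrt(1149.21 + 3943.84) = sqrt(5093.05) = 71.3656

71.3656


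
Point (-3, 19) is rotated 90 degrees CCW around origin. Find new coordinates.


cos(90) = 0, sin(90) = 1
x' = -3*0 - 19*1 = -19
y' = -3*1 + 19*0 = -3

(-19, -3)


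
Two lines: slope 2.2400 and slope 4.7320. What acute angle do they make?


m1-m2 = -2.492
1+m1*m2 = 11.59968
tan(theta) = |-2.492/11.59968| = 0.214834
theta = arctan(|-2.492/11.59968|) = 12.1248 degrees (acute angle)

12.1248 degrees


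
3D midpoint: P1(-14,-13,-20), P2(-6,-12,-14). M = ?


Mx = (-14- 6)/2 = -10.0000
My = (-13- 12)/2 = -12.5000
Mz = (-20- 14)/2 = -17.0000

M = (-10.0000, -12.5000, -17.0000)


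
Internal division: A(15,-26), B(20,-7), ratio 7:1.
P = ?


Px = (7*20 + 1*15)/8 = 155/8 = 19.3750
Py = (7*(-7) + 1*(-26))/8 = -75/8 = -9.3750

P = (19.3750, -9.3750)


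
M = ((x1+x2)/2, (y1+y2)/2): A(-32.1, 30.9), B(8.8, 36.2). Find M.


Mx = (-32.1 + 8.8)/2 = -23.3/2 = -11.6500
My = (30.9 + 36.2)/2 = 67.1/2 = 33.5500

(-11.6500, 33.5500)


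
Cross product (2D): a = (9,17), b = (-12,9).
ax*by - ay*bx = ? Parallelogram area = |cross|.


cross = 9*9 - 17*(-12) = 81 + 204 = 285
Parallelogram area = |285| = 285

cross = 285, parallelogram area = 285


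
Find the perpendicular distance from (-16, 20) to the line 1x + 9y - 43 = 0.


|1*(-16) + 9*20 - 43| = |121| = 121
sqrt(1 + 81) = sqrt(82) = 9.0554
d = 121/sqrt(82) = 13.3622

13.3622


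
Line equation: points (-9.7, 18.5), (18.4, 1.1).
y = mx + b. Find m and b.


m = (-17.4)/(28.1) = -0.6192
b = y1 - m*x1 = 18.5 - (-17.4*(-9.7))/(28.1) = 18.5 - 6.0064 = 12.4936

y = -0.6192x + 12.4936


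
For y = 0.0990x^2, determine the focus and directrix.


a = 0.0990
1/(4a) = 2.5253
Focus = (0, 2.5253)
Directrix: y = -2.5253

Focus = (0, 2.5253), Directrix: y = -2.5253


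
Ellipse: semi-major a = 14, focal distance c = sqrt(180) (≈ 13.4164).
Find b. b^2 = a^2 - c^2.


b^2 = 14^2 - (sqrt(180))^2 = 196 - 180 = 16
b = sqrt(16) = 4

b = 4


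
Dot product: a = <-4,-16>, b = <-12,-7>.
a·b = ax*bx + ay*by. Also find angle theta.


a·b = -4*(-12) - 16*(-7) = 48 + 112 = 160
|a| = sqrt(16+256) = 16.4924
|b| = sqrt(144+49) = 13.8924
cos(theta) = 160/(sqrt(272)*sqrt(193)) = 160/sqrt(52496) = 0.698324
theta = arccos(160/sqrt(52496)) = 45.7073 degrees

a·b = 160, theta = 45.7073 deg


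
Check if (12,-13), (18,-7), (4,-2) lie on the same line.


12*(-7+ 2) + 18*(-2+ 13) + 4*(-13+ 7)
= -60 + 198 - 24 = 114

No, not collinear (determinant = 114)


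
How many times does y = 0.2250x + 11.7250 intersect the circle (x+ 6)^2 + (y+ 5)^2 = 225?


Substitute y = 0.2250x + 11.7250: (x+ 6)^2 + (0.2250x+11.7250+ 5)^2 = 225
Expand to Ax^2 + Bx + C = 0, where b-k = 16.725
A = 1+m^2 = 1.050625
B = 2(m(b-k) - h) = 2(0.2250*16.725 + 6) = 19.52625
C = h^2 + (b-k)^2 - r^2 = 36 + 279.725625 - 225 = 90.725625
disc = B^2-4AC = 381.2744 - 381.2744 = 0
disc = 0

1 intersection point (tangent)


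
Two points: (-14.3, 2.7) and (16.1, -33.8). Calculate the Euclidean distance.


dx = 16.1 + 14.3 = 30.4
dy = -33.8 - 2.7 = -36.5
d = sqrt(924.16 + 1332.25) = sqrt(2256.41) = 47.5017

47.5017


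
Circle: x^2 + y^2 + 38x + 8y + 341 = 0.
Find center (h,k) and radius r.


h = -D/2 = -38/2 = -19
k = -E/2 = -8/2 = -4
r^2 = h^2 + k^2 - F = 361 + 16 - 341 = 36
r = 6

Center (-19, -4), radius = 6


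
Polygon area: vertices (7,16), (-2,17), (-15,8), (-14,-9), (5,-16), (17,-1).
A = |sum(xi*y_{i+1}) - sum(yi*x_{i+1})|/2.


sum(xi*y_{i+1}) = 7*17 - 2*8 - 15*(-9) - 14*(-16) + 5*(-1) + 17*16 = 729
sum(yi*x_{i+1}) = 16*(-2) + 17*(-15) + 8*(-14) - 9*5 - 16*17 - 1*7 = -723
Area = |729 + 723|/2 = 1452/2 = 726.0000

726.0000 sq units


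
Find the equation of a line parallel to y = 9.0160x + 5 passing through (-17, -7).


Parallel lines have equal slopes.
m2 = 9.0160
b2 = -7 - 9.0160*(-17) = 146.2720

y = 9.0160x + 146.2720


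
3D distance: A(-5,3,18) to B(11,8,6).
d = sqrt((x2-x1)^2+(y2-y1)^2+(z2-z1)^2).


dx=16, dy=5, dz=-12
d = sqrt(256+25+144) = sqrt(425) = 20.6155

20.6155


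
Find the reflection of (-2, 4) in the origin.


Reflection rule for origin: (-x, -y)
(-2, 4) -> (2, -4)

(2, -4)


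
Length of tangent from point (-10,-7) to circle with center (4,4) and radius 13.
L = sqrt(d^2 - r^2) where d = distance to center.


d = sqrt((-10-4)^2 + (-7-4)^2) = sqrt(196+121) = 17.8045
L = sqrt(317.0000 - 169) = sqrt(148.0000) = 12.1655

12.1655


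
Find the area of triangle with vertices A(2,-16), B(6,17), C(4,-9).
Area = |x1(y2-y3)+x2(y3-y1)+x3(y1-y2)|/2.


2*(17+ 9) = 52
6*(-9+ 16) = 42
4*(-16-17) = -132
sum = -38
Area = |-38|/2 = 19.0000

19.0000 sq units


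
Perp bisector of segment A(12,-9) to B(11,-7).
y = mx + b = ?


Midpoint = (11.5, -8)
Slope of AB = dy/dx = 2/(-1) = -2.0000
Perp slope = -dx/dy = 1/2 = 0.5000
b = My - (perp slope)*Mx = -8 + (-1*11.5)/2 = -8 - 5.7500 = -13.7500

y = 0.5000x - 13.7500


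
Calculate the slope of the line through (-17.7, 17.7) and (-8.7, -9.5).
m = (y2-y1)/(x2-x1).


dy = -9.5 - 17.7 = -27.2
dx = -8.7 + 17.7 = 9.0
m = -27.2/9.0 = -3.0222

m = -3.0222


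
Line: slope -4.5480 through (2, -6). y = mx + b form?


y + 6 = -4.5480(x - 2)
y = -4.5480x - 6 + 4.5480*2
y = -4.5480x + 3.0960

y = -4.5480x + 3.0960


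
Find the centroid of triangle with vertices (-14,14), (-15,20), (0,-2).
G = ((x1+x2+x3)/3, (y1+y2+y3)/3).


Gx = (-14- 15+0)/3 = -29/3 = -9.6667
Gy = (14+20- 2)/3 = 32/3 = 10.6667

G = (-9.6667, 10.6667)


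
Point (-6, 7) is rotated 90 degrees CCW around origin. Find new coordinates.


cos(90) = 0, sin(90) = 1
x' = -6*0 - 7*1 = -7
y' = -6*1 + 7*0 = -6

(-7, -6)


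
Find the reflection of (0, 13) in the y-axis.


Reflection rule for y-axis: (-x, y)
(0, 13) -> (0, 13)

(0, 13)


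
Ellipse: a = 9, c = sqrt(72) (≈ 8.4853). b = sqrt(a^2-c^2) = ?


b^2 = 9^2 - (sqrt(72))^2 = 81 - 72 = 9
b = sqrt(9) = 3

b = 3


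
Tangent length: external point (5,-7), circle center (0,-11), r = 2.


d = sqrt((5-0)^2 + (-7+ 11)^2) = sqrt(25+16) = 6.4031
L = sqrt(41.0000 - 4) = sqrt(37.0000) = 6.0828

6.0828


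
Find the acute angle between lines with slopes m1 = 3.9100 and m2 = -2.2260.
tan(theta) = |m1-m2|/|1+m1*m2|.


m1-m2 = 6.136
1+m1*m2 = -7.70366
tan(theta) = |6.136/(-7.70366)| = 0.796505
theta = arctan(|6.136/(-7.70366)|) = 38.5375 degrees (acute angle)

38.5375 degrees


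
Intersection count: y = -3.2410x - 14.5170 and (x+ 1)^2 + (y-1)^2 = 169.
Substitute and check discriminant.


Substitute y = -3.2410x - 14.5170: (x+ 1)^2 + (-3.2410x- 14.5170-1)^2 = 169
Expand to Ax^2 + Bx + C = 0, where b-k = -15.517
A = 1+m^2 = 11.504081
B = 2(m(b-k) - h) = 2(-3.2410*(-15.517) + 1) = 102.581194
C = h^2 + (b-k)^2 - r^2 = 1 + 240.777289 - 169 = 72.777289
disc = B^2-4AC = 10522.9014 - 3348.9433 = 7173.9581
disc > 0

2 intersection points


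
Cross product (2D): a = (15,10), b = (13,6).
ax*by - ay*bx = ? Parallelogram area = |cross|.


cross = 15*6 - 10*13 = 90 - 130 = -40
Parallelogram area = |-40| = 40

cross = -40, parallelogram area = 40


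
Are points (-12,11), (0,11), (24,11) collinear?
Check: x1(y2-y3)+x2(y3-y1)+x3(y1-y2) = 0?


-12*(11-11) + 0*(11-11) + 24*(11-11)
= 0 + 0 + 0 = 0

Yes, collinear (determinant = 0)


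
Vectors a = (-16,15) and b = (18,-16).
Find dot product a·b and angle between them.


a·b = -16*18 + 15*(-16) = -288 - 240 = -528
|a| = sqrt(256+225) = 21.9317
|b| = sqrt(324+256) = 24.0832
cos(theta) = -528/(sqrt(481)*sqrt(580)) = -528/sqrt(278980) = -0.999649
theta = arccos(-528/sqrt(278980)) = 178.4811 degrees

a·b = -528, theta = 178.4811 deg


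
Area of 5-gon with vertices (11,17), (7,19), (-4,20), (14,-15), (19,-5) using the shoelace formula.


sum(xi*y_{i+1}) = 11*19 + 7*20 - 4*(-15) + 14*(-5) + 19*17 = 662
sum(yi*x_{i+1}) = 17*7 + 19*(-4) + 20*14 - 15*19 - 5*11 = -17
Area = |662 + 17|/2 = 679/2 = 339.5000

339.5000 sq units


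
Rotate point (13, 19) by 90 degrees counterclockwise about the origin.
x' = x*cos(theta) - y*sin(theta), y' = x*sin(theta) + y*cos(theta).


cos(90) = 0, sin(90) = 1
x' = 13*0 - 19*1 = -19
y' = 13*1 + 19*0 = 13

(-19, 13)


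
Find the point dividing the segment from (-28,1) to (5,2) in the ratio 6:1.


Px = (6*5 + 1*(-28))/7 = 2/7 = 0.2857
Py = (6*2 + 1*1)/7 = 13/7 = 1.8571

P = (0.2857, 1.8571)


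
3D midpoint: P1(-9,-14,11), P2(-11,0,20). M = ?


Mx = (-9- 11)/2 = -10.0000
My = (-14+0)/2 = -7.0000
Mz = (11+20)/2 = 15.5000

M = (-10.0000, -7.0000, 15.5000)


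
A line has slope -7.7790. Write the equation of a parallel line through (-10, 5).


Parallel lines have equal slopes.
m2 = -7.7790
b2 = 5 + 7.7790*(-10) = -72.7900

y = -7.7790x - 72.7900


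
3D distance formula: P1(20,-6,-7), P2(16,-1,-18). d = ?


dx=-4, dy=5, dz=-11
d = sqrt(16+25+121) = sqrt(162) = 12.7279

12.7279


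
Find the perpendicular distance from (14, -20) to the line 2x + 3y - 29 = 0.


|2*14 + 3*(-20) - 29| = |-61| = 61
sqrt(4 + 9) = sqrt(13) = 3.6056
d = 61/sqrt(13) = 16.9184

16.9184


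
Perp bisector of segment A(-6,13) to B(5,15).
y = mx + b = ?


Midpoint = (-0.5, 14)
Slope of AB = dy/dx = 2/11 = 0.1818
Perp slope = -dx/dy = -11/2 = -5.5000
b = My - (perp slope)*Mx = 14 + (11*(-0.5))/2 = 14 - 2.7500 = 11.2500

y = -5.5000x + 11.2500


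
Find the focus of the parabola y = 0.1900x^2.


a = 0.1900
4a = 0.7600
focus = (0, 1/0.7600) = (0, 1.3158)

Focus = (0, 1.3158)


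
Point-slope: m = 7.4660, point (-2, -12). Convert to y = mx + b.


y + 12 = 7.4660(x + 2)
y = 7.4660x - 12 - 7.4660*(-2)
y = 7.4660x + 2.9320

y = 7.4660x + 2.9320


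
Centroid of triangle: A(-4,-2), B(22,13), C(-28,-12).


Gx = (-4+22- 28)/3 = -10/3 = -3.3333
Gy = (-2+13- 12)/3 = -1/3 = -0.3333

G = (-3.3333, -0.3333)


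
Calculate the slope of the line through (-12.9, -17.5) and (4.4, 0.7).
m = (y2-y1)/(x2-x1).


dy = 0.7 + 17.5 = 18.2
dx = 4.4 + 12.9 = 17.3
m = 18.2/17.3 = 1.0520

m = 1.0520


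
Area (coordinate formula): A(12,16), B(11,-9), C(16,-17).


12*(-9+ 17) = 96
11*(-17-16) = -363
16*(16+ 9) = 400
sum = 133
Area = |133|/2 = 66.5000

66.5000 sq units


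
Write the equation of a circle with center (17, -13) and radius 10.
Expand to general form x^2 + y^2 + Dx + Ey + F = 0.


(x-17)^2 + (y+ 13)^2 = 10^2
D = -2h = -34, E = -2k = 26
F = h^2+k^2-r^2 = 289+169-100 = 358

x^2 + y^2 - 34x + 26y + 358 = 0


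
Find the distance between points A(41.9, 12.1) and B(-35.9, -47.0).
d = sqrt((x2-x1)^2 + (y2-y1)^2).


dx = -35.9 - 41.9 = -77.8
dy = -47.0 - 12.1 = -59.1
d = sqrt(6052.84 + 3492.81) = sqrt(9545.65) = 97.7018

97.7018


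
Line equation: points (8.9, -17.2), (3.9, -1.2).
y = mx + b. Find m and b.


m = (16.0)/(-5.0) = -3.2000
b = y1 - m*x1 = -17.2 - (16.0*8.9)/(-5.0) = -17.2 + 28.4800 = 11.2800

y = -3.2000x + 11.2800


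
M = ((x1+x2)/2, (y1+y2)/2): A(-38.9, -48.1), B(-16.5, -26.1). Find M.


Mx = (-38.9 - 16.5)/2 = -55.4/2 = -27.7000
My = (-48.1 - 26.1)/2 = -74.2/2 = -37.1000

(-27.7000, -37.1000)


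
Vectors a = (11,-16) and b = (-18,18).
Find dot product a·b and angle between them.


a·b = 11*(-18) - 16*18 = -198 - 288 = -486
|a| = sqrt(121+256) = 19.4165
|b| = sqrt(324+324) = 25.4558
cos(theta) = -486/(sqrt(377)*sqrt(648)) = -486/sqrt(244296) = -0.983282
theta = arccos(-486/sqrt(244296)) = 169.5085 degrees

a·b = -486, theta = 169.5085 deg


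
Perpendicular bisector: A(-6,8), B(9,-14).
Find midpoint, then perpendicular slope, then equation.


Midpoint = (1.5, -3)
Slope of AB = dy/dx = -22/15 = -1.4667
Perp slope = -dx/dy = 15/22 = 0.6818
b = My - (perp slope)*Mx = -3 + (15*1.5)/(-22) = -3 - 1.0227 = -4.0227

y = 0.6818x - 4.0227


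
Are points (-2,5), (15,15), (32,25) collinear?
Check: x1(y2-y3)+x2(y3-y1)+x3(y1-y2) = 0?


-2*(15-25) + 15*(25-5) + 32*(5-15)
= 20 + 300 - 320 = 0

Yes, collinear (determinant = 0)


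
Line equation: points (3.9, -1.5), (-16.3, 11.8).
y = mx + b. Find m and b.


m = (13.3)/(-20.2) = -0.6584
b = y1 - m*x1 = -1.5 - (13.3*3.9)/(-20.2) = -1.5 + 2.5678 = 1.0678

y = -0.6584x + 1.0678


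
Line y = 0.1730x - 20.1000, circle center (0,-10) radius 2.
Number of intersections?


Substitute y = 0.1730x - 20.1000: (x-0)^2 + (0.1730x- 20.1000+ 10)^2 = 4
Expand to Ax^2 + Bx + C = 0, where b-k = -10.1
A = 1+m^2 = 1.029929
B = 2(m(b-k) - h) = 2(0.1730*(-10.1) - 0) = -3.4946
C = h^2 + (b-k)^2 - r^2 = 0 + 102.01 - 4 = 98.01
disc = B^2-4AC = 12.2122 - 403.7734 = -391.5612
disc < 0

0 intersection points


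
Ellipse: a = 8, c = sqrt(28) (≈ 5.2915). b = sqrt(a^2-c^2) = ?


b^2 = 8^2 - (sqrt(28))^2 = 64 - 28 = 36
b = sqrt(36) = 6

b = 6


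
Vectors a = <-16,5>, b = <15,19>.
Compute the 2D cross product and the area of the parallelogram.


cross = -16*19 - 5*15 = -304 - 75 = -379
Parallelogram area = |-379| = 379

cross = -379, parallelogram area = 379


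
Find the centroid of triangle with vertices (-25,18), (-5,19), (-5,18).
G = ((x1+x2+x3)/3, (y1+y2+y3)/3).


Gx = (-25- 5- 5)/3 = -35/3 = -11.6667
Gy = (18+19+18)/3 = 55/3 = 18.3333

G = (-11.6667, 18.3333)


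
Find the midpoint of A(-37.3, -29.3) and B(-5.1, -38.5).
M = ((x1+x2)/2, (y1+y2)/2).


Mx = (-37.3 - 5.1)/2 = -42.4/2 = -21.2000
My = (-29.3 - 38.5)/2 = -67.8/2 = -33.9000

(-21.2000, -33.9000)


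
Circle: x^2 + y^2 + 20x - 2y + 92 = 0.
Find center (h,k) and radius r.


h = -D/2 = -20/2 = -10
k = -E/2 = 2/2 = 1
r^2 = h^2 + k^2 - F = 100 + 1 - 92 = 9
r = 3

Center (-10, 1), radius = 3


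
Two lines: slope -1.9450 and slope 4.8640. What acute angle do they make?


m1-m2 = -6.809
1+m1*m2 = -8.46048
tan(theta) = |-6.809/(-8.46048)| = 0.804801
theta = arctan(|-6.809/(-8.46048)|) = 38.8271 degrees (acute angle)

38.8271 degrees


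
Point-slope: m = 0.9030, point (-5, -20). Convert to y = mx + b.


y + 20 = 0.9030(x + 5)
y = 0.9030x - 20 - 0.9030*(-5)
y = 0.9030x - 15.4850

y = 0.9030x - 15.4850


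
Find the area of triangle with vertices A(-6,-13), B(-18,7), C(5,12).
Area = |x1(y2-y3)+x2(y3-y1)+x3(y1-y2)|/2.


-6*(7-12) = 30
-18*(12+ 13) = -450
5*(-13-7) = -100
sum = -520
Area = |-520|/2 = 260.0000

260.0000 sq units


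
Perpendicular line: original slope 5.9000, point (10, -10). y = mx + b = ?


Perpendicular slope = -1/m1 = -1/5.9000 = -0.1695
b2 = y0 - m2*x0 = -10 + 10/5.9000 = -10 + 1.6949 = -8.3051

y = -0.1695x - 8.3051


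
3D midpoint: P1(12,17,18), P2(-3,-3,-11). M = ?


Mx = (12- 3)/2 = 4.5000
My = (17- 3)/2 = 7.0000
Mz = (18- 11)/2 = 3.5000

M = (4.5000, 7.0000, 3.5000)


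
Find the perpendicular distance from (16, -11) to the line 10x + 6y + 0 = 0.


|10*16 + 6*(-11) + 0| = |94| = 94
sqrt(100 + 36) = sqrt(136) = 11.6619
d = 94/sqrt(136) = 8.0604

8.0604


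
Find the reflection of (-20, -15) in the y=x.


Reflection rule for y=x: (y, x)
(-20, -15) -> (-15, -20)

(-15, -20)


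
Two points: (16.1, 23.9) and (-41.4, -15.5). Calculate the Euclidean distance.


dx = -41.4 - 16.1 = -57.5
dy = -15.5 - 23.9 = -39.4
d = sqrt(3306.25 + 1552.36) = sqrt(4858.61) = 69.7037

69.7037


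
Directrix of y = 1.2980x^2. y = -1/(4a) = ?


a = 1.2980
1/(4a) = 0.1926
directrix: y = -0.1926 = -0.1926

y = -0.1926


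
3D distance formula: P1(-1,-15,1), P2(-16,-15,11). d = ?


dx=-15, dy=0, dz=10
d = sqrt(225+0+100) = sqrt(325) = 18.0278

18.0278


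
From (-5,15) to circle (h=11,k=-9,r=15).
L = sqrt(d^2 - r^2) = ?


d = sqrt((-5-11)^2 + (15+ 9)^2) = sqrt(256+576) = 28.8444
L = sqrt(832.0000 - 225) = sqrt(607.0000) = 24.6374

24.6374


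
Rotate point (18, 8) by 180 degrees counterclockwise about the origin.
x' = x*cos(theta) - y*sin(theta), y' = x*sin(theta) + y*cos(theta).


cos(180) = -1, sin(180) = 0
x' = 18*(-1) - 8*0 = -18
y' = 18*0 + 8*(-1) = -8

(-18, -8)


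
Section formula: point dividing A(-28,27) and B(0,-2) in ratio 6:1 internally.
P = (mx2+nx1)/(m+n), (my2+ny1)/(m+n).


Px = (6*0 + 1*(-28))/7 = -28/7 = -4.0000
Py = (6*(-2) + 1*27)/7 = 15/7 = 2.1429

P = (-4.0000, 2.1429)


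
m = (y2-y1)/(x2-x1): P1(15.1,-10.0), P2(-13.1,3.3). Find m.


dy = 3.3 + 10.0 = 13.3
dx = -13.1 - 15.1 = -28.2
m = 13.3/(-28.2) = -0.4716

m = -0.4716


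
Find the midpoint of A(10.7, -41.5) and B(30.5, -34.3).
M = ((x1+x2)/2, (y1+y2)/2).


Mx = (10.7 + 30.5)/2 = 41.2/2 = 20.6000
My = (-41.5 - 34.3)/2 = -75.8/2 = -37.9000

(20.6000, -37.9000)


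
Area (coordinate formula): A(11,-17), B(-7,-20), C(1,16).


11*(-20-16) = -396
-7*(16+ 17) = -231
1*(-17+ 20) = 3
sum = -624
Area = |-624|/2 = 312.0000

312.0000 sq units


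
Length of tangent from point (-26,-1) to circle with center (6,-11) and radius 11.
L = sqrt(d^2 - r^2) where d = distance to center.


d = sqrt((-26-6)^2 + (-1+ 11)^2) = sqrt(1024+100) = 33.5261
L = sqrt(1124.0000 - 121) = sqrt(1003.0000) = 31.6702

31.6702


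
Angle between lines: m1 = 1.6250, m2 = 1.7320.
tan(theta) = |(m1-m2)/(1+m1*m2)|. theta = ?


m1-m2 = -0.107
1+m1*m2 = 3.8145
tan(theta) = |-0.107/3.8145| = 0.028051
theta = arctan(|-0.107/3.8145|) = 1.6068 degrees (acute angle)

1.6068 degrees


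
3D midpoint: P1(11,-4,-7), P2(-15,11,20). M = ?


Mx = (11- 15)/2 = -2.0000
My = (-4+11)/2 = 3.5000
Mz = (-7+20)/2 = 6.5000

M = (-2.0000, 3.5000, 6.5000)


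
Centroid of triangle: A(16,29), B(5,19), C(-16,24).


Gx = (16+5- 16)/3 = 5/3 = 1.6667
Gy = (29+19+24)/3 = 72/3 = 24.0000

G = (1.6667, 24.0000)


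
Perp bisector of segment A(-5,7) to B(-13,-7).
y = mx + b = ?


Midpoint = (-9, 0)
Slope of AB = dy/dx = -14/(-8) = 1.7500
Perp slope = -dx/dy = -8/14 = -0.5714
b = My - (perp slope)*Mx = 0 + (-8*(-9))/(-14) = 0 - 5.1429 = -5.1429

y = -0.5714x - 5.1429


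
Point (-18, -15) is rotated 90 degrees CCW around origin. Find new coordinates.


cos(90) = 0, sin(90) = 1
x' = -18*0 + 15*1 = 15
y' = -18*1 - 15*0 = -18

(15, -18)


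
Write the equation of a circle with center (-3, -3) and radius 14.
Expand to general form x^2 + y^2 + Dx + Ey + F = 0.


(x+ 3)^2 + (y+ 3)^2 = 14^2
D = -2h = 6, E = -2k = 6
F = h^2+k^2-r^2 = 9+9-196 = -178

x^2 + y^2 + 6x + 6y - 178 = 0


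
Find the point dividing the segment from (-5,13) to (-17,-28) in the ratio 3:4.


Px = (3*(-17) + 4*(-5))/7 = -71/7 = -10.1429
Py = (3*(-28) + 4*13)/7 = -32/7 = -4.5714

P = (-10.1429, -4.5714)


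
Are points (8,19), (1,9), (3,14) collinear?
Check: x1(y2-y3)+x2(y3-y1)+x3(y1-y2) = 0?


8*(9-14) + 1*(14-19) + 3*(19-9)
= -40 - 5 + 30 = -15

No, not collinear (determinant = -15)


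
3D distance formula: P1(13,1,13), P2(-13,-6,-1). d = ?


dx=-26, dy=-7, dz=-14
d = sqrt(676+49+196) = sqrt(921) = 30.3480

30.3480


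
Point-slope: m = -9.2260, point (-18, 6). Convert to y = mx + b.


y - 6 = -9.2260(x + 18)
y = -9.2260x + 6 + 9.2260*(-18)
y = -9.2260x - 160.0680

y = -9.2260x - 160.0680


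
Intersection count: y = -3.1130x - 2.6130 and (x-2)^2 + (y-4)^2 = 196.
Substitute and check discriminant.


Substitute y = -3.1130x - 2.6130: (x-2)^2 + (-3.1130x- 2.6130-4)^2 = 196
Expand to Ax^2 + Bx + C = 0, where b-k = -6.613
A = 1+m^2 = 10.690769
B = 2(m(b-k) - h) = 2(-3.1130*(-6.613) - 2) = 37.172538
C = h^2 + (b-k)^2 - r^2 = 4 + 43.731769 - 196 = -148.268231
disc = B^2-4AC = 1381.7976 + 6340.4056 = 7722.2032
disc > 0

2 intersection points


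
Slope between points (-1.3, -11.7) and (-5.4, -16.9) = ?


dy = -16.9 + 11.7 = -5.2
dx = -5.4 + 1.3 = -4.1
m = -5.2/(-4.1) = 1.2683

m = 1.2683


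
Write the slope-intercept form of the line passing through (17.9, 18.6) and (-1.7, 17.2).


m = (-1.4)/(-19.6) = 0.0714
b = y1 - m*x1 = 18.6 - (-1.4*17.9)/(-19.6) = 18.6 - 1.2786 = 17.3214

y = 0.0714x + 17.3214


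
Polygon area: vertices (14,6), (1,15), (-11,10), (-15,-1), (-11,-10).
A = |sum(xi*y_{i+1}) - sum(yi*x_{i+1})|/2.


sum(xi*y_{i+1}) = 14*15 + 1*10 - 11*(-1) - 15*(-10) - 11*6 = 315
sum(yi*x_{i+1}) = 6*1 + 15*(-11) + 10*(-15) - 1*(-11) - 10*14 = -438
Area = |315 + 438|/2 = 753/2 = 376.5000

376.5000 sq units


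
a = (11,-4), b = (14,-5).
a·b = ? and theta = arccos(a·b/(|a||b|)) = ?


a·b = 11*14 - 4*(-5) = 154 + 20 = 174
|a| = sqrt(121+16) = 11.7047
|b| = sqrt(196+25) = 14.8661
cos(theta) = 174/(sqrt(137)*sqrt(221)) = 174/sqrt(30277) = 0.999983
theta = arccos(174/sqrt(30277)) = 0.3293 degrees

a·b = 174, theta = 0.3293 deg


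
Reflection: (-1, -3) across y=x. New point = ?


Reflection rule for y=x: (y, x)
(-1, -3) -> (-3, -1)

(-3, -1)


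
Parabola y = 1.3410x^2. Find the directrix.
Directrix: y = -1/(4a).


a = 1.3410
1/(4a) = 0.1864
directrix: y = -0.1864 = -0.1864

y = -0.1864


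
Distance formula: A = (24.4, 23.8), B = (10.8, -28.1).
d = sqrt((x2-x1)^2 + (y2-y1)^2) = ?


dx = 10.8 - 24.4 = -13.6
dy = -28.1 - 23.8 = -51.9
d = sqrt(184.96 + 2693.61) = sqrt(2878.57) = 53.6523

53.6523


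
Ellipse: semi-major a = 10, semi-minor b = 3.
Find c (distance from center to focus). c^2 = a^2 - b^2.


c^2 = 10^2 - 3^2 = 100 - 9 = 91
c = sqrt(91) = 9.5394

c = 9.5394


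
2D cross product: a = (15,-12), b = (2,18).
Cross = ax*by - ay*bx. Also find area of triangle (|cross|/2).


cross = 15*18 + 12*2 = 270 + 24 = 294
Triangle area = |294|/2 = 294/2 = 147.0000

cross = 294, triangle area = 147.0000


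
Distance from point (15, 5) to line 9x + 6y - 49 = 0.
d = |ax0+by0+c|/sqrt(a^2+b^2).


|9*15 + 6*5 - 49| = |116| = 116
sqrt(81 + 36) = sqrt(117) = 10.8167
d = 116/sqrt(117) = 10.7242

10.7242


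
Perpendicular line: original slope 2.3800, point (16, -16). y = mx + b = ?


Perpendicular slope = -1/m1 = -1/2.3800 = -0.4202
b2 = y0 - m2*x0 = -16 + 16/2.3800 = -16 + 6.7227 = -9.2773

y = -0.4202x - 9.2773


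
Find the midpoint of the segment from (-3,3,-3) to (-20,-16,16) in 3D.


Mx = (-3- 20)/2 = -11.5000
My = (3- 16)/2 = -6.5000
Mz = (-3+16)/2 = 6.5000

M = (-11.5000, -6.5000, 6.5000)


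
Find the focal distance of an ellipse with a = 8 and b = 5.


c^2 = 8^2 - 5^2 = 64 - 25 = 39
c = sqrt(39) = 6.2450

c = 6.2450


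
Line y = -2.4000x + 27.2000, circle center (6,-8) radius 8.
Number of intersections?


Substitute y = -2.4000x + 27.2000: (x-6)^2 + (-2.4000x+27.2000+ 8)^2 = 64
Expand to Ax^2 + Bx + C = 0, where b-k = 35.2
A = 1+m^2 = 6.76
B = 2(m(b-k) - h) = 2(-2.4000*35.2 - 6) = -180.96
C = h^2 + (b-k)^2 - r^2 = 36 + 1239.04 - 64 = 1211.04
disc = B^2-4AC = 32746.5216 - 32746.5216 = 0
disc = 0

1 intersection point (tangent)


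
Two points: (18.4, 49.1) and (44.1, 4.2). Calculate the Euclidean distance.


dx = 44.1 - 18.4 = 25.7
dy = 4.2 - 49.1 = -44.9
d = sqrt(660.49 + 2016.01) = sqrt(2676.5) = 51.7349

51.7349


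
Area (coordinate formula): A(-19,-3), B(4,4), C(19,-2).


-19*(4+ 2) = -114
4*(-2+ 3) = 4
19*(-3-4) = -133
sum = -243
Area = |-243|/2 = 121.5000

121.5000 sq units


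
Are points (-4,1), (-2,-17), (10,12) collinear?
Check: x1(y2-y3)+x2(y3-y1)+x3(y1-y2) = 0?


-4*(-17-12) - 2*(12-1) + 10*(1+ 17)
= 116 - 22 + 180 = 274

No, not collinear (determinant = 274)


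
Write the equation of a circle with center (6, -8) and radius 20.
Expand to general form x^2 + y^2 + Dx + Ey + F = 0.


(x-6)^2 + (y+ 8)^2 = 20^2
D = -2h = -12, E = -2k = 16
F = h^2+k^2-r^2 = 36+64-400 = -300

x^2 + y^2 - 12x + 16y - 300 = 0


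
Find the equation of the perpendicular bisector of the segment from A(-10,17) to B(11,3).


Midpoint = (0.5, 10)
Slope of AB = dy/dx = -14/21 = -0.6667
Perp slope = -dx/dy = 21/14 = 1.5000
b = My - (perp slope)*Mx = 10 + (21*0.5)/(-14) = 10 - 0.7500 = 9.2500

y = 1.5000x + 9.2500


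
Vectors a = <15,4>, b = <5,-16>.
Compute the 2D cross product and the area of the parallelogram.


cross = 15*(-16) - 4*5 = -240 - 20 = -260
Parallelogram area = |-260| = 260

cross = -260, parallelogram area = 260


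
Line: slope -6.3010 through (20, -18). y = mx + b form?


y + 18 = -6.3010(x - 20)
y = -6.3010x - 18 + 6.3010*20
y = -6.3010x + 108.0200

y = -6.3010x + 108.0200


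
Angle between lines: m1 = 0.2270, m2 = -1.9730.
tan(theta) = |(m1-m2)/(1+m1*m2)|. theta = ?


m1-m2 = 2.2
1+m1*m2 = 0.552129
tan(theta) = |2.2/0.552129| = 3.984576
theta = arctan(|2.2/0.552129|) = 75.9116 degrees (acute angle)

75.9116 degrees


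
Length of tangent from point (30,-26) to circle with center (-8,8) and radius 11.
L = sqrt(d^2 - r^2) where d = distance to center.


d = sqrt((30+ 8)^2 + (-26-8)^2) = sqrt(1444+1156) = 50.9902
L = sqrt(2600.0000 - 121) = sqrt(2479.0000) = 49.7896

49.7896


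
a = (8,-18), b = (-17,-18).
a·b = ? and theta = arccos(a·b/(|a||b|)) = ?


a·b = 8*(-17) - 18*(-18) = -136 + 324 = 188
|a| = sqrt(64+324) = 19.6977
|b| = sqrt(289+324) = 24.7588
cos(theta) = 188/(sqrt(388)*sqrt(613)) = 188/sqrt(237844) = 0.385489
theta = arccos(188/sqrt(237844)) = 67.3259 degrees

a·b = 188, theta = 67.3259 deg


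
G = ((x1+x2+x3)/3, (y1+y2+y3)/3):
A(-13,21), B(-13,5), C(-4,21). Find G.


Gx = (-13- 13- 4)/3 = -30/3 = -10.0000
Gy = (21+5+21)/3 = 47/3 = 15.6667

G = (-10.0000, 15.6667)


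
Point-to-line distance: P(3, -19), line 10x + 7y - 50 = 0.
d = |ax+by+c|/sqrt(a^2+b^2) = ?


|10*3 + 7*(-19) - 50| = |-153| = 153
sqrt(100 + 49) = sqrt(149) = 12.2066
d = 153/sqrt(149) = 12.5342

12.5342
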